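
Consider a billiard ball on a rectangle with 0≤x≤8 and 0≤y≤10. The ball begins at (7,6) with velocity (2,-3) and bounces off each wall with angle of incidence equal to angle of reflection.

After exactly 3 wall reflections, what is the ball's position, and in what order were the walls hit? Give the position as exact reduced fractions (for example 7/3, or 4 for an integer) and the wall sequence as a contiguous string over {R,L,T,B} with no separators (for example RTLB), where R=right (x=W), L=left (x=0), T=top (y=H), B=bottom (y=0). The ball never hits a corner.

1. t=1/2 → R at (8,9/2); v=(-2,-3)
2. t=3/2 → B at (5,0); v=(-2,3)
3. t=5/2 → L at (0,15/2); v=(2,3)

Final position: (0,15/2)
Wall sequence: RBL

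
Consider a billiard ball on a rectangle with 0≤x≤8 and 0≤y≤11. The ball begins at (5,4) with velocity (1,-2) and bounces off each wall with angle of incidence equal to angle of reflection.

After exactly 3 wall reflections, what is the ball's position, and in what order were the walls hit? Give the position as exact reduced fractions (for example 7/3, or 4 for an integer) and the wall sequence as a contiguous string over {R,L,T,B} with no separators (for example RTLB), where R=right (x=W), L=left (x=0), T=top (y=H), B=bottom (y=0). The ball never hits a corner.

Final position: (7/2,11)
Wall sequence: BRT

1. t=2 → B at (7,0); v=(1,2)
2. t=1 → R at (8,2); v=(-1,2)
3. t=9/2 → T at (7/2,11); v=(-1,-2)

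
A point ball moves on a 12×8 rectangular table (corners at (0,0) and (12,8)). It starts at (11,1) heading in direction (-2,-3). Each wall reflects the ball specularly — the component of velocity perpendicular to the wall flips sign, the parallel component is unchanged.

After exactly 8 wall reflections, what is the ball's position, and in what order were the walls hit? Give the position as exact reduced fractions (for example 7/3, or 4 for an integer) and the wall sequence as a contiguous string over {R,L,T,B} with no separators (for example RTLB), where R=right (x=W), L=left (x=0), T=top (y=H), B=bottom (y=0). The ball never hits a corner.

1. t=1/3 → B at (31/3,0); v=(-2,3)
2. t=8/3 → T at (5,8); v=(-2,-3)
3. t=5/2 → L at (0,1/2); v=(2,-3)
4. t=1/6 → B at (1/3,0); v=(2,3)
5. t=8/3 → T at (17/3,8); v=(2,-3)
6. t=8/3 → B at (11,0); v=(2,3)
7. t=1/2 → R at (12,3/2); v=(-2,3)
8. t=13/6 → T at (23/3,8); v=(-2,-3)

Final position: (23/3,8)
Wall sequence: BTLBTBRT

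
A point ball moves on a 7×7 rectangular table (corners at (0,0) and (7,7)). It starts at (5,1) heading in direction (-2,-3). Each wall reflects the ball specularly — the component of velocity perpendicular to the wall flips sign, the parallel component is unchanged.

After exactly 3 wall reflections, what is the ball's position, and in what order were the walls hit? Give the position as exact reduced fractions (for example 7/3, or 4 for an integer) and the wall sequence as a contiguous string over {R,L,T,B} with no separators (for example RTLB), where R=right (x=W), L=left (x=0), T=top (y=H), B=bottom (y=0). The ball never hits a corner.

Final position: (1/3,7)
Wall sequence: BLT

1. t=1/3 → B at (13/3,0); v=(-2,3)
2. t=13/6 → L at (0,13/2); v=(2,3)
3. t=1/6 → T at (1/3,7); v=(2,-3)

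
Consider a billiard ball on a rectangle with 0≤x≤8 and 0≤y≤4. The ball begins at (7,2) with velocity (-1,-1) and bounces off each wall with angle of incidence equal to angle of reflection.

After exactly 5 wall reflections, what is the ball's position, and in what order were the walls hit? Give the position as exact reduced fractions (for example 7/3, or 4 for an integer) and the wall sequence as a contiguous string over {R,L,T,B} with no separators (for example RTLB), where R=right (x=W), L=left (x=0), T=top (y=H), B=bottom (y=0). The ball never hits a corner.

1. t=2 → B at (5,0); v=(-1,1)
2. t=4 → T at (1,4); v=(-1,-1)
3. t=1 → L at (0,3); v=(1,-1)
4. t=3 → B at (3,0); v=(1,1)
5. t=4 → T at (7,4); v=(1,-1)

Final position: (7,4)
Wall sequence: BTLBT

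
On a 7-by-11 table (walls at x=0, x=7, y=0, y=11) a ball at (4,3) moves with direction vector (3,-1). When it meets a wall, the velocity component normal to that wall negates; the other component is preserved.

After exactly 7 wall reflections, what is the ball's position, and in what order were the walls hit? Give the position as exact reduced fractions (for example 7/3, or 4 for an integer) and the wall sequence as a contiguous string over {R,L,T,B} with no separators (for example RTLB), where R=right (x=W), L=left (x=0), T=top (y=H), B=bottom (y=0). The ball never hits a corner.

1. t=1 → R at (7,2); v=(-3,-1)
2. t=2 → B at (1,0); v=(-3,1)
3. t=1/3 → L at (0,1/3); v=(3,1)
4. t=7/3 → R at (7,8/3); v=(-3,1)
5. t=7/3 → L at (0,5); v=(3,1)
6. t=7/3 → R at (7,22/3); v=(-3,1)
7. t=7/3 → L at (0,29/3); v=(3,1)

Final position: (0,29/3)
Wall sequence: RBLRLRL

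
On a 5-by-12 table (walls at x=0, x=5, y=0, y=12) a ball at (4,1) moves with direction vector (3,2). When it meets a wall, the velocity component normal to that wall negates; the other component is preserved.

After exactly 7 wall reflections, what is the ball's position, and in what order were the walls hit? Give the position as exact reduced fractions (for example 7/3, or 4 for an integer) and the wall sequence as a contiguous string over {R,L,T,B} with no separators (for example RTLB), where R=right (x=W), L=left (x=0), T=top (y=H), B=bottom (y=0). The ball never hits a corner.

1. t=1/3 → R at (5,5/3); v=(-3,2)
2. t=5/3 → L at (0,5); v=(3,2)
3. t=5/3 → R at (5,25/3); v=(-3,2)
4. t=5/3 → L at (0,35/3); v=(3,2)
5. t=1/6 → T at (1/2,12); v=(3,-2)
6. t=3/2 → R at (5,9); v=(-3,-2)
7. t=5/3 → L at (0,17/3); v=(3,-2)

Final position: (0,17/3)
Wall sequence: RLRLTRL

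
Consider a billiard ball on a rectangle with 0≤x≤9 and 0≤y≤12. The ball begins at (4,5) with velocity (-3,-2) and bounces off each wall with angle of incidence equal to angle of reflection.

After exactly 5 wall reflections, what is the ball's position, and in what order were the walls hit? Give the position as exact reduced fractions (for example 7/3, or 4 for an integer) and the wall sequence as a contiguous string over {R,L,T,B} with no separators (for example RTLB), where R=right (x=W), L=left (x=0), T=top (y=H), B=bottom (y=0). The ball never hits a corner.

Final position: (7/2,12)
Wall sequence: LBRLT

1. t=4/3 → L at (0,7/3); v=(3,-2)
2. t=7/6 → B at (7/2,0); v=(3,2)
3. t=11/6 → R at (9,11/3); v=(-3,2)
4. t=3 → L at (0,29/3); v=(3,2)
5. t=7/6 → T at (7/2,12); v=(3,-2)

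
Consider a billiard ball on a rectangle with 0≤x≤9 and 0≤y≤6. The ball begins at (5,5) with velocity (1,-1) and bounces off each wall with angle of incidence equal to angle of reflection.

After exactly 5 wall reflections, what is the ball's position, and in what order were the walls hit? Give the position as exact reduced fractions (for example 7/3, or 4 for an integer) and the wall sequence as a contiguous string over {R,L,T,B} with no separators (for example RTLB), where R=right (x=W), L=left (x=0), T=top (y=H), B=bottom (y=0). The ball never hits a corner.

Final position: (4,0)
Wall sequence: RBTLB

1. t=4 → R at (9,1); v=(-1,-1)
2. t=1 → B at (8,0); v=(-1,1)
3. t=6 → T at (2,6); v=(-1,-1)
4. t=2 → L at (0,4); v=(1,-1)
5. t=4 → B at (4,0); v=(1,1)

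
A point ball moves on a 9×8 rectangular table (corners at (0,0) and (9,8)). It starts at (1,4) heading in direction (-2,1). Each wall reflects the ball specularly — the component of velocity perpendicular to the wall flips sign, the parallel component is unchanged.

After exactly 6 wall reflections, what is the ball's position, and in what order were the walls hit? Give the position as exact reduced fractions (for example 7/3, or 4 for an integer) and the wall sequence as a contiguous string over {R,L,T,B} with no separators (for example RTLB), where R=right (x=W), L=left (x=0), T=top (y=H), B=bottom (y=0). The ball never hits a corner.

Final position: (9,2)
Wall sequence: LTRLBR

1. t=1/2 → L at (0,9/2); v=(2,1)
2. t=7/2 → T at (7,8); v=(2,-1)
3. t=1 → R at (9,7); v=(-2,-1)
4. t=9/2 → L at (0,5/2); v=(2,-1)
5. t=5/2 → B at (5,0); v=(2,1)
6. t=2 → R at (9,2); v=(-2,1)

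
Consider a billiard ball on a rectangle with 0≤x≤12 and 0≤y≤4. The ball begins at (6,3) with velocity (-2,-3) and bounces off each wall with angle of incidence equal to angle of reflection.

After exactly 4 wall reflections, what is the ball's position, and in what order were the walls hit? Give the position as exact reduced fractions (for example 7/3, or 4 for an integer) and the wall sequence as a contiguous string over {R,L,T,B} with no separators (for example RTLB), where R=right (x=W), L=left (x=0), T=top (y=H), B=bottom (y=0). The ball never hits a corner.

Final position: (4/3,0)
Wall sequence: BTLB

1. t=1 → B at (4,0); v=(-2,3)
2. t=4/3 → T at (4/3,4); v=(-2,-3)
3. t=2/3 → L at (0,2); v=(2,-3)
4. t=2/3 → B at (4/3,0); v=(2,3)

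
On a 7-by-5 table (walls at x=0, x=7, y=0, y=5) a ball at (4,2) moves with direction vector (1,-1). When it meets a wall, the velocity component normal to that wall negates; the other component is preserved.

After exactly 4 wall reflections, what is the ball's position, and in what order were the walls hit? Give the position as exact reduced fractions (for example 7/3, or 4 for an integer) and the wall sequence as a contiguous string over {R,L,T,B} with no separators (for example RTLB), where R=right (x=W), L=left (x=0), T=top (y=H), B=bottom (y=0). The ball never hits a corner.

Final position: (0,2)
Wall sequence: BRTL

1. t=2 → B at (6,0); v=(1,1)
2. t=1 → R at (7,1); v=(-1,1)
3. t=4 → T at (3,5); v=(-1,-1)
4. t=3 → L at (0,2); v=(1,-1)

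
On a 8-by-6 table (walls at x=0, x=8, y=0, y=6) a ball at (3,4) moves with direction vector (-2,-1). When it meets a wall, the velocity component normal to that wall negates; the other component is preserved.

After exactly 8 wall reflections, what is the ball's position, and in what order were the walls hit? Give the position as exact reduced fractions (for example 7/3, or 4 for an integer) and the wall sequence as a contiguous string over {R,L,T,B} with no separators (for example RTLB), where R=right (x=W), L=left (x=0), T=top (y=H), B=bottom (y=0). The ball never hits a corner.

Final position: (0,3/2)
Wall sequence: LBRLTRBL

1. t=3/2 → L at (0,5/2); v=(2,-1)
2. t=5/2 → B at (5,0); v=(2,1)
3. t=3/2 → R at (8,3/2); v=(-2,1)
4. t=4 → L at (0,11/2); v=(2,1)
5. t=1/2 → T at (1,6); v=(2,-1)
6. t=7/2 → R at (8,5/2); v=(-2,-1)
7. t=5/2 → B at (3,0); v=(-2,1)
8. t=3/2 → L at (0,3/2); v=(2,1)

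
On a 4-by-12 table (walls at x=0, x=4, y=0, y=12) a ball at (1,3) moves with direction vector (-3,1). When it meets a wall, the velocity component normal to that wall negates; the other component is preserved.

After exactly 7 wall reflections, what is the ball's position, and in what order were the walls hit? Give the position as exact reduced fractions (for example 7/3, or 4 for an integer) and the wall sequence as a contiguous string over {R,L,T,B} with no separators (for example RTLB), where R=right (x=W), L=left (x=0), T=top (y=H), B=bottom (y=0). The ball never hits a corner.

1. t=1/3 → L at (0,10/3); v=(3,1)
2. t=4/3 → R at (4,14/3); v=(-3,1)
3. t=4/3 → L at (0,6); v=(3,1)
4. t=4/3 → R at (4,22/3); v=(-3,1)
5. t=4/3 → L at (0,26/3); v=(3,1)
6. t=4/3 → R at (4,10); v=(-3,1)
7. t=4/3 → L at (0,34/3); v=(3,1)

Final position: (0,34/3)
Wall sequence: LRLRLRL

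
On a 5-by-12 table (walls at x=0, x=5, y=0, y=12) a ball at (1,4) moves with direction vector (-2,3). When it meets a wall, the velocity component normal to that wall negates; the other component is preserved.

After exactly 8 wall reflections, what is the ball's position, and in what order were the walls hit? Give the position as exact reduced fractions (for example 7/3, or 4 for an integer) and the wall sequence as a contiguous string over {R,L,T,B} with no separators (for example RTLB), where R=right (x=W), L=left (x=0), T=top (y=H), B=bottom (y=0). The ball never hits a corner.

1. t=1/2 → L at (0,11/2); v=(2,3)
2. t=13/6 → T at (13/3,12); v=(2,-3)
3. t=1/3 → R at (5,11); v=(-2,-3)
4. t=5/2 → L at (0,7/2); v=(2,-3)
5. t=7/6 → B at (7/3,0); v=(2,3)
6. t=4/3 → R at (5,4); v=(-2,3)
7. t=5/2 → L at (0,23/2); v=(2,3)
8. t=1/6 → T at (1/3,12); v=(2,-3)

Final position: (1/3,12)
Wall sequence: LTRLBRLT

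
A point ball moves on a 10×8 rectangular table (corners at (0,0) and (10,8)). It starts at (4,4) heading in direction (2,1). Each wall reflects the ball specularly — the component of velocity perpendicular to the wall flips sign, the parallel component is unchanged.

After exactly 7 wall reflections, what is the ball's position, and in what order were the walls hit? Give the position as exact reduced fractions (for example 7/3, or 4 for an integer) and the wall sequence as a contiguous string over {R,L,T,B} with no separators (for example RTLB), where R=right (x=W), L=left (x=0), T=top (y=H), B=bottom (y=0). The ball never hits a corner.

1. t=3 → R at (10,7); v=(-2,1)
2. t=1 → T at (8,8); v=(-2,-1)
3. t=4 → L at (0,4); v=(2,-1)
4. t=4 → B at (8,0); v=(2,1)
5. t=1 → R at (10,1); v=(-2,1)
6. t=5 → L at (0,6); v=(2,1)
7. t=2 → T at (4,8); v=(2,-1)

Final position: (4,8)
Wall sequence: RTLBRLT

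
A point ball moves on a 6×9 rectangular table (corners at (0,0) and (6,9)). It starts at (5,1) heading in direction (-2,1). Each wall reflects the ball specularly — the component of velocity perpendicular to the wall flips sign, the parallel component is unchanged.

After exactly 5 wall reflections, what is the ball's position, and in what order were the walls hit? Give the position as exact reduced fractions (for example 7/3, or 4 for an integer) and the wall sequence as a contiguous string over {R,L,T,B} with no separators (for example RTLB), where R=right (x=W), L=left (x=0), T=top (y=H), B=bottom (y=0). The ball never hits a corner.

Final position: (6,11/2)
Wall sequence: LRTLR

1. t=5/2 → L at (0,7/2); v=(2,1)
2. t=3 → R at (6,13/2); v=(-2,1)
3. t=5/2 → T at (1,9); v=(-2,-1)
4. t=1/2 → L at (0,17/2); v=(2,-1)
5. t=3 → R at (6,11/2); v=(-2,-1)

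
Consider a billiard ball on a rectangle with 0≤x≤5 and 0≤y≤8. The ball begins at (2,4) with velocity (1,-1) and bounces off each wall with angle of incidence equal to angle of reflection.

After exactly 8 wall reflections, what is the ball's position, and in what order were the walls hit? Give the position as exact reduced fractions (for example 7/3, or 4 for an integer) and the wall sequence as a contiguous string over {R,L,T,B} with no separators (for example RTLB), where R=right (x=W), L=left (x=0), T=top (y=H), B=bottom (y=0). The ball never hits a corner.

1. t=3 → R at (5,1); v=(-1,-1)
2. t=1 → B at (4,0); v=(-1,1)
3. t=4 → L at (0,4); v=(1,1)
4. t=4 → T at (4,8); v=(1,-1)
5. t=1 → R at (5,7); v=(-1,-1)
6. t=5 → L at (0,2); v=(1,-1)
7. t=2 → B at (2,0); v=(1,1)
8. t=3 → R at (5,3); v=(-1,1)

Final position: (5,3)
Wall sequence: RBLTRLBR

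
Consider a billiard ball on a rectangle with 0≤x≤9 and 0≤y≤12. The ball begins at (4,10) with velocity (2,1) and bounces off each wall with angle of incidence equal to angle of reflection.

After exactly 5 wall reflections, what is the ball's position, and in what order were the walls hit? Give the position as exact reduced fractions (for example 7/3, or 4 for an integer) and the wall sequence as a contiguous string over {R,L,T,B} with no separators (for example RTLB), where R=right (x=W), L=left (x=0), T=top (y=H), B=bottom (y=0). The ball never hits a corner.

1. t=2 → T at (8,12); v=(2,-1)
2. t=1/2 → R at (9,23/2); v=(-2,-1)
3. t=9/2 → L at (0,7); v=(2,-1)
4. t=9/2 → R at (9,5/2); v=(-2,-1)
5. t=5/2 → B at (4,0); v=(-2,1)

Final position: (4,0)
Wall sequence: TRLRB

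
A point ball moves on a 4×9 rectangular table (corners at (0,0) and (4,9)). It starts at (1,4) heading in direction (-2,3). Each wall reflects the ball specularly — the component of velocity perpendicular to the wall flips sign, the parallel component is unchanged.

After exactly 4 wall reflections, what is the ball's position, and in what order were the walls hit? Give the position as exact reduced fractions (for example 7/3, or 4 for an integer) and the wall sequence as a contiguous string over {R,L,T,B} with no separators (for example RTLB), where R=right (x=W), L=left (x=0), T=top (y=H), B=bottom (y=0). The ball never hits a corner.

1. t=1/2 → L at (0,11/2); v=(2,3)
2. t=7/6 → T at (7/3,9); v=(2,-3)
3. t=5/6 → R at (4,13/2); v=(-2,-3)
4. t=2 → L at (0,1/2); v=(2,-3)

Final position: (0,1/2)
Wall sequence: LTRL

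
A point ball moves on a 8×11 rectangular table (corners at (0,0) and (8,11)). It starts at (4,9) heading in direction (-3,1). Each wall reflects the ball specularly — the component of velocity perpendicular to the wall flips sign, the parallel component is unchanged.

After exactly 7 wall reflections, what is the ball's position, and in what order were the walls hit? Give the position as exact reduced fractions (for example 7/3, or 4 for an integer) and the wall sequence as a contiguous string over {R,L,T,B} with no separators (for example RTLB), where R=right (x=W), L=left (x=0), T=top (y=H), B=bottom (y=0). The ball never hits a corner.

1. t=4/3 → L at (0,31/3); v=(3,1)
2. t=2/3 → T at (2,11); v=(3,-1)
3. t=2 → R at (8,9); v=(-3,-1)
4. t=8/3 → L at (0,19/3); v=(3,-1)
5. t=8/3 → R at (8,11/3); v=(-3,-1)
6. t=8/3 → L at (0,1); v=(3,-1)
7. t=1 → B at (3,0); v=(3,1)

Final position: (3,0)
Wall sequence: LTRLRLB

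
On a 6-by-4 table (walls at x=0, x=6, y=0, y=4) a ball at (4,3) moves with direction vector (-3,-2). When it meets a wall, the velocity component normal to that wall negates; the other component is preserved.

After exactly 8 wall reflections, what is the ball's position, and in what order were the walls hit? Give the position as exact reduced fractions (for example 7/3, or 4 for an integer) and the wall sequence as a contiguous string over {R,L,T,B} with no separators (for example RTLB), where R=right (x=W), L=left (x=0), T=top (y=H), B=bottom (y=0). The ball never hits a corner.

1. t=4/3 → L at (0,1/3); v=(3,-2)
2. t=1/6 → B at (1/2,0); v=(3,2)
3. t=11/6 → R at (6,11/3); v=(-3,2)
4. t=1/6 → T at (11/2,4); v=(-3,-2)
5. t=11/6 → L at (0,1/3); v=(3,-2)
6. t=1/6 → B at (1/2,0); v=(3,2)
7. t=11/6 → R at (6,11/3); v=(-3,2)
8. t=1/6 → T at (11/2,4); v=(-3,-2)

Final position: (11/2,4)
Wall sequence: LBRTLBRT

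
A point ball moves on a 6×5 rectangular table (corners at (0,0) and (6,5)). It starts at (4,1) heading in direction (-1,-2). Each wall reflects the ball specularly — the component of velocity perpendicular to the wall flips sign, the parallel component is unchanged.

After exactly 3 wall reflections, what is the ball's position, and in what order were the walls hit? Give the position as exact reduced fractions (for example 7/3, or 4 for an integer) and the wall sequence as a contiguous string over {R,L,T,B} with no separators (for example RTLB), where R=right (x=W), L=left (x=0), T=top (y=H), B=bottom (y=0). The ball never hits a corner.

1. t=1/2 → B at (7/2,0); v=(-1,2)
2. t=5/2 → T at (1,5); v=(-1,-2)
3. t=1 → L at (0,3); v=(1,-2)

Final position: (0,3)
Wall sequence: BTL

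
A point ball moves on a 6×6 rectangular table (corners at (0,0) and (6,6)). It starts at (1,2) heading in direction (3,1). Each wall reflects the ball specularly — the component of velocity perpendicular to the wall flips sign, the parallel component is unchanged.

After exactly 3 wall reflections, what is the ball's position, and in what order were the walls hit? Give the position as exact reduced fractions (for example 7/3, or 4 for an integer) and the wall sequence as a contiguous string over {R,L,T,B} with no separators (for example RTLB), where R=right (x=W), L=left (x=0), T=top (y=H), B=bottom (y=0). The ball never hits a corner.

Final position: (1,6)
Wall sequence: RLT

1. t=5/3 → R at (6,11/3); v=(-3,1)
2. t=2 → L at (0,17/3); v=(3,1)
3. t=1/3 → T at (1,6); v=(3,-1)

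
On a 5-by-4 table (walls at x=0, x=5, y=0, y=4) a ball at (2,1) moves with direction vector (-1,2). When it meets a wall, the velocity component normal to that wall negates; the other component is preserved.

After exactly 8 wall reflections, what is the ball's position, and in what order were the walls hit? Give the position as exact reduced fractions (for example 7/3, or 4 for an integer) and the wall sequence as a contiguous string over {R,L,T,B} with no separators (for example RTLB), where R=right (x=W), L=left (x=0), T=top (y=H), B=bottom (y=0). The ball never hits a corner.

1. t=3/2 → T at (1/2,4); v=(-1,-2)
2. t=1/2 → L at (0,3); v=(1,-2)
3. t=3/2 → B at (3/2,0); v=(1,2)
4. t=2 → T at (7/2,4); v=(1,-2)
5. t=3/2 → R at (5,1); v=(-1,-2)
6. t=1/2 → B at (9/2,0); v=(-1,2)
7. t=2 → T at (5/2,4); v=(-1,-2)
8. t=2 → B at (1/2,0); v=(-1,2)

Final position: (1/2,0)
Wall sequence: TLBTRBTB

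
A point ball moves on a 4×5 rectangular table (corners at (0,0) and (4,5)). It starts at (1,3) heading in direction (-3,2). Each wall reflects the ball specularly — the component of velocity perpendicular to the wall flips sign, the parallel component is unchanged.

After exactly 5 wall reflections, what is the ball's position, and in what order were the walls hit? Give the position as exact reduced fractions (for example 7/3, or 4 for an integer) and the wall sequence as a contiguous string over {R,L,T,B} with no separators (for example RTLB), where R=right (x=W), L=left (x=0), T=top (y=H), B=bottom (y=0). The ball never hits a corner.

1. t=1/3 → L at (0,11/3); v=(3,2)
2. t=2/3 → T at (2,5); v=(3,-2)
3. t=2/3 → R at (4,11/3); v=(-3,-2)
4. t=4/3 → L at (0,1); v=(3,-2)
5. t=1/2 → B at (3/2,0); v=(3,2)

Final position: (3/2,0)
Wall sequence: LTRLB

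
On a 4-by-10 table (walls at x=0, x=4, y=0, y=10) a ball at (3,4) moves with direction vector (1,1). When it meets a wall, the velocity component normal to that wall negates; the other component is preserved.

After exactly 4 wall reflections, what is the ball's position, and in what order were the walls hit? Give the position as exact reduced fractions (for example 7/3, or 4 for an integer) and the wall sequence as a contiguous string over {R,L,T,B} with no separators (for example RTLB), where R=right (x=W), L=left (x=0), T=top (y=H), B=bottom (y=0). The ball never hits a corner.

1. t=1 → R at (4,5); v=(-1,1)
2. t=4 → L at (0,9); v=(1,1)
3. t=1 → T at (1,10); v=(1,-1)
4. t=3 → R at (4,7); v=(-1,-1)

Final position: (4,7)
Wall sequence: RLTR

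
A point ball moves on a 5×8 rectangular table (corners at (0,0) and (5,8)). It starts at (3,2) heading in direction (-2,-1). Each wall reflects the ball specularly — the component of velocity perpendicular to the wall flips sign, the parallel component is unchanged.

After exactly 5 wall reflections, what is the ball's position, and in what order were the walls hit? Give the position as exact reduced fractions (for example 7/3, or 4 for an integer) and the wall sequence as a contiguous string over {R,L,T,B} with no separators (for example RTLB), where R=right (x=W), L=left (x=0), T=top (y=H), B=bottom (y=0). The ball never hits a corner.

1. t=3/2 → L at (0,1/2); v=(2,-1)
2. t=1/2 → B at (1,0); v=(2,1)
3. t=2 → R at (5,2); v=(-2,1)
4. t=5/2 → L at (0,9/2); v=(2,1)
5. t=5/2 → R at (5,7); v=(-2,1)

Final position: (5,7)
Wall sequence: LBRLR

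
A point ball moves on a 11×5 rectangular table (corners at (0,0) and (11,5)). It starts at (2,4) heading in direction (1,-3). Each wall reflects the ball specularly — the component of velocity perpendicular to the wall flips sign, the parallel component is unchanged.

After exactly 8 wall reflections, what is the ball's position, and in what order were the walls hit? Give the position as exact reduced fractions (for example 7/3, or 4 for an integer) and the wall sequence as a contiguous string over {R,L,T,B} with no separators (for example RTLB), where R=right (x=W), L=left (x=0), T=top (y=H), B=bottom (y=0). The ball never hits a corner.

Final position: (26/3,0)
Wall sequence: BTBTBRTB

1. t=4/3 → B at (10/3,0); v=(1,3)
2. t=5/3 → T at (5,5); v=(1,-3)
3. t=5/3 → B at (20/3,0); v=(1,3)
4. t=5/3 → T at (25/3,5); v=(1,-3)
5. t=5/3 → B at (10,0); v=(1,3)
6. t=1 → R at (11,3); v=(-1,3)
7. t=2/3 → T at (31/3,5); v=(-1,-3)
8. t=5/3 → B at (26/3,0); v=(-1,3)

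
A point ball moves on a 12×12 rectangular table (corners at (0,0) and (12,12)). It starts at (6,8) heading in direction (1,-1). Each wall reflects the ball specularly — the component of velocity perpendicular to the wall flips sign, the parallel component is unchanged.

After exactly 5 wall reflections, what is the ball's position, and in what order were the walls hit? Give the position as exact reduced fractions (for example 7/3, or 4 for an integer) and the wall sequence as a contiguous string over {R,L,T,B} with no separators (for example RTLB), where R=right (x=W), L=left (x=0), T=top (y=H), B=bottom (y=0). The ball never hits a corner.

Final position: (12,2)
Wall sequence: RBLTR

1. t=6 → R at (12,2); v=(-1,-1)
2. t=2 → B at (10,0); v=(-1,1)
3. t=10 → L at (0,10); v=(1,1)
4. t=2 → T at (2,12); v=(1,-1)
5. t=10 → R at (12,2); v=(-1,-1)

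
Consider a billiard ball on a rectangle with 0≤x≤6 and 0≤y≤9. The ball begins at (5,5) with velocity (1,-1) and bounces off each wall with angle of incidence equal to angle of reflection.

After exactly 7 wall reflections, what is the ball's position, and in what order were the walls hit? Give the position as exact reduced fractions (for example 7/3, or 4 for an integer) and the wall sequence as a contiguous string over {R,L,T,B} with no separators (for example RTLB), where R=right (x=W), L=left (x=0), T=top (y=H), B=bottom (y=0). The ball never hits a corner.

1. t=1 → R at (6,4); v=(-1,-1)
2. t=4 → B at (2,0); v=(-1,1)
3. t=2 → L at (0,2); v=(1,1)
4. t=6 → R at (6,8); v=(-1,1)
5. t=1 → T at (5,9); v=(-1,-1)
6. t=5 → L at (0,4); v=(1,-1)
7. t=4 → B at (4,0); v=(1,1)

Final position: (4,0)
Wall sequence: RBLRTLB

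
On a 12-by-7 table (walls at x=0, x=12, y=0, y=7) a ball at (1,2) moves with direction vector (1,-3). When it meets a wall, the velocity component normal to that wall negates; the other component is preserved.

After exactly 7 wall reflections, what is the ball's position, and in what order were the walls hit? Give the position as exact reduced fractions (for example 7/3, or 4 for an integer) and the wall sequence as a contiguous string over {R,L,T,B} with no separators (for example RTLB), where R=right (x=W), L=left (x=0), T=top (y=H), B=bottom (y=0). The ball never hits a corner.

1. t=2/3 → B at (5/3,0); v=(1,3)
2. t=7/3 → T at (4,7); v=(1,-3)
3. t=7/3 → B at (19/3,0); v=(1,3)
4. t=7/3 → T at (26/3,7); v=(1,-3)
5. t=7/3 → B at (11,0); v=(1,3)
6. t=1 → R at (12,3); v=(-1,3)
7. t=4/3 → T at (32/3,7); v=(-1,-3)

Final position: (32/3,7)
Wall sequence: BTBTBRT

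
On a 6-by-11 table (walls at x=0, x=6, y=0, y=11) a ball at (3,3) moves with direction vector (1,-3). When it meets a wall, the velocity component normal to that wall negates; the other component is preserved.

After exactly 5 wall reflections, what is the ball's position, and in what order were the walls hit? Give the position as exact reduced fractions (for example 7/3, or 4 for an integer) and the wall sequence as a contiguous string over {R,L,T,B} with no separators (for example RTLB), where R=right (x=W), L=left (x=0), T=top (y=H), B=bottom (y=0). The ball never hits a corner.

Final position: (0,2)
Wall sequence: BRTBL

1. t=1 → B at (4,0); v=(1,3)
2. t=2 → R at (6,6); v=(-1,3)
3. t=5/3 → T at (13/3,11); v=(-1,-3)
4. t=11/3 → B at (2/3,0); v=(-1,3)
5. t=2/3 → L at (0,2); v=(1,3)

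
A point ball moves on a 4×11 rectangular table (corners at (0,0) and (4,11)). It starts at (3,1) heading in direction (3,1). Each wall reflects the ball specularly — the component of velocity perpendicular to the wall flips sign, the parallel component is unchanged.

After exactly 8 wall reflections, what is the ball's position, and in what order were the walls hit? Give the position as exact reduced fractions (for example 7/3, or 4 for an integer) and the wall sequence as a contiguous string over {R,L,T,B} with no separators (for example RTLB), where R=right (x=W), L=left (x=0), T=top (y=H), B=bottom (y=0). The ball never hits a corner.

1. t=1/3 → R at (4,4/3); v=(-3,1)
2. t=4/3 → L at (0,8/3); v=(3,1)
3. t=4/3 → R at (4,4); v=(-3,1)
4. t=4/3 → L at (0,16/3); v=(3,1)
5. t=4/3 → R at (4,20/3); v=(-3,1)
6. t=4/3 → L at (0,8); v=(3,1)
7. t=4/3 → R at (4,28/3); v=(-3,1)
8. t=4/3 → L at (0,32/3); v=(3,1)

Final position: (0,32/3)
Wall sequence: RLRLRLRL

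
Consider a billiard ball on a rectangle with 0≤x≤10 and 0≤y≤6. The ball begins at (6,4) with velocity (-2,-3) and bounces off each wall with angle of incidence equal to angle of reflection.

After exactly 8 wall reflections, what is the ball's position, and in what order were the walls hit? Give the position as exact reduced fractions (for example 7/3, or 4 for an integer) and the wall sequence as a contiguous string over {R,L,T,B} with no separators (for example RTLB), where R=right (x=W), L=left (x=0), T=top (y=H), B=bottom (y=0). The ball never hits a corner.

1. t=4/3 → B at (10/3,0); v=(-2,3)
2. t=5/3 → L at (0,5); v=(2,3)
3. t=1/3 → T at (2/3,6); v=(2,-3)
4. t=2 → B at (14/3,0); v=(2,3)
5. t=2 → T at (26/3,6); v=(2,-3)
6. t=2/3 → R at (10,4); v=(-2,-3)
7. t=4/3 → B at (22/3,0); v=(-2,3)
8. t=2 → T at (10/3,6); v=(-2,-3)

Final position: (10/3,6)
Wall sequence: BLTBTRBT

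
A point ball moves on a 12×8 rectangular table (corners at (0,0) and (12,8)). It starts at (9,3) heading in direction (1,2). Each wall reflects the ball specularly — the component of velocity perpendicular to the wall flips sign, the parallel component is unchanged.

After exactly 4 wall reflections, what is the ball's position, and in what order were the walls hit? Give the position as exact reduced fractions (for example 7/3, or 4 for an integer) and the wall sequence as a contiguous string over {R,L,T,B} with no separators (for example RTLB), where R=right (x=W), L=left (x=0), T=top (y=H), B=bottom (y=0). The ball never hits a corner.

1. t=5/2 → T at (23/2,8); v=(1,-2)
2. t=1/2 → R at (12,7); v=(-1,-2)
3. t=7/2 → B at (17/2,0); v=(-1,2)
4. t=4 → T at (9/2,8); v=(-1,-2)

Final position: (9/2,8)
Wall sequence: TRBT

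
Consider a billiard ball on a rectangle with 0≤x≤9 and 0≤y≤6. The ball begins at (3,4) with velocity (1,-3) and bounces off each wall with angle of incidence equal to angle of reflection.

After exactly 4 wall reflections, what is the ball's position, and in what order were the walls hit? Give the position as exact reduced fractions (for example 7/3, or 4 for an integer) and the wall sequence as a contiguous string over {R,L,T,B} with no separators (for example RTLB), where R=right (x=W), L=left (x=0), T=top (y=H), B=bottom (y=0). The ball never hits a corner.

1. t=4/3 → B at (13/3,0); v=(1,3)
2. t=2 → T at (19/3,6); v=(1,-3)
3. t=2 → B at (25/3,0); v=(1,3)
4. t=2/3 → R at (9,2); v=(-1,3)

Final position: (9,2)
Wall sequence: BTBR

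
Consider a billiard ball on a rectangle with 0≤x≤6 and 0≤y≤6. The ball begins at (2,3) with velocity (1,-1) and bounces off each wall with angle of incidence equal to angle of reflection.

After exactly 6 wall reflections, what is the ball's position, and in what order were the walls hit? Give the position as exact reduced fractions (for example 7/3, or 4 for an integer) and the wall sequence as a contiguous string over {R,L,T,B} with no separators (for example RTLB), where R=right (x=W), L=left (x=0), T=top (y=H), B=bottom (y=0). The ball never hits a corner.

Final position: (6,1)
Wall sequence: BRTLBR

1. t=3 → B at (5,0); v=(1,1)
2. t=1 → R at (6,1); v=(-1,1)
3. t=5 → T at (1,6); v=(-1,-1)
4. t=1 → L at (0,5); v=(1,-1)
5. t=5 → B at (5,0); v=(1,1)
6. t=1 → R at (6,1); v=(-1,1)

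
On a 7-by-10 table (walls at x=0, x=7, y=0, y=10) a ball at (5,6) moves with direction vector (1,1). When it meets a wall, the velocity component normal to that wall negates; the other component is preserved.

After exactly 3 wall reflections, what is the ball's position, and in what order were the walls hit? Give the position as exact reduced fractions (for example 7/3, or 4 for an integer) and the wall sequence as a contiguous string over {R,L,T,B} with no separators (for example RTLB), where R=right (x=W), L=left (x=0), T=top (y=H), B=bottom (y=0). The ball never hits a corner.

1. t=2 → R at (7,8); v=(-1,1)
2. t=2 → T at (5,10); v=(-1,-1)
3. t=5 → L at (0,5); v=(1,-1)

Final position: (0,5)
Wall sequence: RTL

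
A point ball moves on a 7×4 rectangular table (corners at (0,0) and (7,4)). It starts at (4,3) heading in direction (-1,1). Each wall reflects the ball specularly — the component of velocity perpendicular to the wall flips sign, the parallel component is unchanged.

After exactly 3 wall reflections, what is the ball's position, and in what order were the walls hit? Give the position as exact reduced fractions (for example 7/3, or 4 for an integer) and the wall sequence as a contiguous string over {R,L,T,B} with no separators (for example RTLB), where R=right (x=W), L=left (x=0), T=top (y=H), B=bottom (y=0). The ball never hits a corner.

Final position: (1,0)
Wall sequence: TLB

1. t=1 → T at (3,4); v=(-1,-1)
2. t=3 → L at (0,1); v=(1,-1)
3. t=1 → B at (1,0); v=(1,1)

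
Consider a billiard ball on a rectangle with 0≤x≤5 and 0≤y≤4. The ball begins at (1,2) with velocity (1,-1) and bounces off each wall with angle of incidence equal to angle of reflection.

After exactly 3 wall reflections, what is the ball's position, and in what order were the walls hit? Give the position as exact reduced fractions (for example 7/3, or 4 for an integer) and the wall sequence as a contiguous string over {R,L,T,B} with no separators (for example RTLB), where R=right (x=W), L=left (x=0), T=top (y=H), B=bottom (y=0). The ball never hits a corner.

1. t=2 → B at (3,0); v=(1,1)
2. t=2 → R at (5,2); v=(-1,1)
3. t=2 → T at (3,4); v=(-1,-1)

Final position: (3,4)
Wall sequence: BRT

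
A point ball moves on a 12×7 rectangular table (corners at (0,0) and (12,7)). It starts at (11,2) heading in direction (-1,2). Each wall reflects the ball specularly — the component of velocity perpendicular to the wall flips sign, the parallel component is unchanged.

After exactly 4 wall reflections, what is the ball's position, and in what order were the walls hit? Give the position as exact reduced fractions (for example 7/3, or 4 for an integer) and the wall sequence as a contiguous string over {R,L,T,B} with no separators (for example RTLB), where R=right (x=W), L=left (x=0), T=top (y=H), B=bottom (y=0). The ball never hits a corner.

Final position: (0,4)
Wall sequence: TBTL

1. t=5/2 → T at (17/2,7); v=(-1,-2)
2. t=7/2 → B at (5,0); v=(-1,2)
3. t=7/2 → T at (3/2,7); v=(-1,-2)
4. t=3/2 → L at (0,4); v=(1,-2)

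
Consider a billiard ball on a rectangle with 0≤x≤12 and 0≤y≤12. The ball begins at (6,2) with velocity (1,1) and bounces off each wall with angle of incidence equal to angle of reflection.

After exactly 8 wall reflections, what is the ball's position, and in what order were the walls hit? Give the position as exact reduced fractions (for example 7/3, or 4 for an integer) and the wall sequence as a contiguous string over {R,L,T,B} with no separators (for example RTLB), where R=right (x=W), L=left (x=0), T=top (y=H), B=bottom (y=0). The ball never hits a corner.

1. t=6 → R at (12,8); v=(-1,1)
2. t=4 → T at (8,12); v=(-1,-1)
3. t=8 → L at (0,4); v=(1,-1)
4. t=4 → B at (4,0); v=(1,1)
5. t=8 → R at (12,8); v=(-1,1)
6. t=4 → T at (8,12); v=(-1,-1)
7. t=8 → L at (0,4); v=(1,-1)
8. t=4 → B at (4,0); v=(1,1)

Final position: (4,0)
Wall sequence: RTLBRTLB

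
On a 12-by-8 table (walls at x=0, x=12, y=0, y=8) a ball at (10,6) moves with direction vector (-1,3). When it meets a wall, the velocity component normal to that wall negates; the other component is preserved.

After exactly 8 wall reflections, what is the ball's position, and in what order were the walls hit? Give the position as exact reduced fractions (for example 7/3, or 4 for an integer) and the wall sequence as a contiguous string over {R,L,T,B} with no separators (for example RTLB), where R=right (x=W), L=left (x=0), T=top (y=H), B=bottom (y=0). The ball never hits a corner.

1. t=2/3 → T at (28/3,8); v=(-1,-3)
2. t=8/3 → B at (20/3,0); v=(-1,3)
3. t=8/3 → T at (4,8); v=(-1,-3)
4. t=8/3 → B at (4/3,0); v=(-1,3)
5. t=4/3 → L at (0,4); v=(1,3)
6. t=4/3 → T at (4/3,8); v=(1,-3)
7. t=8/3 → B at (4,0); v=(1,3)
8. t=8/3 → T at (20/3,8); v=(1,-3)

Final position: (20/3,8)
Wall sequence: TBTBLTBT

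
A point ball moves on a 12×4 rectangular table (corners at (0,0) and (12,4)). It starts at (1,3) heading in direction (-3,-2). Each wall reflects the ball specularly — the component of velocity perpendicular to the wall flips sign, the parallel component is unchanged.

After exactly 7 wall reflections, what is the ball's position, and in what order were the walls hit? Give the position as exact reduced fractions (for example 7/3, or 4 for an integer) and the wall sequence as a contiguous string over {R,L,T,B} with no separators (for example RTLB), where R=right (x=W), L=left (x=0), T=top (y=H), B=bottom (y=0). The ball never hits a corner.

1. t=1/3 → L at (0,7/3); v=(3,-2)
2. t=7/6 → B at (7/2,0); v=(3,2)
3. t=2 → T at (19/2,4); v=(3,-2)
4. t=5/6 → R at (12,7/3); v=(-3,-2)
5. t=7/6 → B at (17/2,0); v=(-3,2)
6. t=2 → T at (5/2,4); v=(-3,-2)
7. t=5/6 → L at (0,7/3); v=(3,-2)

Final position: (0,7/3)
Wall sequence: LBTRBTL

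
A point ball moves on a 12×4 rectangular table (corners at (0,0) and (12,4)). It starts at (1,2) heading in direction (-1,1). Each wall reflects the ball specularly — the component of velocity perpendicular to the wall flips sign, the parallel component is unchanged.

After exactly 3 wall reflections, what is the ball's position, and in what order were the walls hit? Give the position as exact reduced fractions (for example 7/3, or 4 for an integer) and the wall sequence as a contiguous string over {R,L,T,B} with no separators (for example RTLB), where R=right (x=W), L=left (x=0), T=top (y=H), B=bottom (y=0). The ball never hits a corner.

Final position: (5,0)
Wall sequence: LTB

1. t=1 → L at (0,3); v=(1,1)
2. t=1 → T at (1,4); v=(1,-1)
3. t=4 → B at (5,0); v=(1,1)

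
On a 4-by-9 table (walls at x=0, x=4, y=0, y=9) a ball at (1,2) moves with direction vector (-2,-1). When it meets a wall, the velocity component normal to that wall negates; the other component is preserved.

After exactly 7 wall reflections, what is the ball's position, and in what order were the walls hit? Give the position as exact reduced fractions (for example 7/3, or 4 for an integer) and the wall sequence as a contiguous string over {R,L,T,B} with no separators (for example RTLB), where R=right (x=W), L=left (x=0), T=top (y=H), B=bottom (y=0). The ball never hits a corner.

1. t=1/2 → L at (0,3/2); v=(2,-1)
2. t=3/2 → B at (3,0); v=(2,1)
3. t=1/2 → R at (4,1/2); v=(-2,1)
4. t=2 → L at (0,5/2); v=(2,1)
5. t=2 → R at (4,9/2); v=(-2,1)
6. t=2 → L at (0,13/2); v=(2,1)
7. t=2 → R at (4,17/2); v=(-2,1)

Final position: (4,17/2)
Wall sequence: LBRLRLR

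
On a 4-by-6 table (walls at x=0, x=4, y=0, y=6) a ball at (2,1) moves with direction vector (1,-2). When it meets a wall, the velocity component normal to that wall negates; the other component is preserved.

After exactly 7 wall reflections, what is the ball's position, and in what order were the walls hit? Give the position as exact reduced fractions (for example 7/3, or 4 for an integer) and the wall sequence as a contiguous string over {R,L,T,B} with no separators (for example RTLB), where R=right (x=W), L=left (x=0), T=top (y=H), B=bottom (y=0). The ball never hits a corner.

1. t=1/2 → B at (5/2,0); v=(1,2)
2. t=3/2 → R at (4,3); v=(-1,2)
3. t=3/2 → T at (5/2,6); v=(-1,-2)
4. t=5/2 → L at (0,1); v=(1,-2)
5. t=1/2 → B at (1/2,0); v=(1,2)
6. t=3 → T at (7/2,6); v=(1,-2)
7. t=1/2 → R at (4,5); v=(-1,-2)

Final position: (4,5)
Wall sequence: BRTLBTR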